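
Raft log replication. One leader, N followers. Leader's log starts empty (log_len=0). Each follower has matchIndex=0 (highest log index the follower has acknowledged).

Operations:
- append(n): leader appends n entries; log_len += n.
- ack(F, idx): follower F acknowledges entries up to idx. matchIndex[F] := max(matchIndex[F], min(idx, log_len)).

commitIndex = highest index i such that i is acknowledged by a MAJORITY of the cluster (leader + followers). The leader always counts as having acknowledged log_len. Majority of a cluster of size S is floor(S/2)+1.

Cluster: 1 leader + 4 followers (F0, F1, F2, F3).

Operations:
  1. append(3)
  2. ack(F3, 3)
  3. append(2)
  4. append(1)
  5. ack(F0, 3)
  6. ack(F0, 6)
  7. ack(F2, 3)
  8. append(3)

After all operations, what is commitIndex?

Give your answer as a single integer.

Op 1: append 3 -> log_len=3
Op 2: F3 acks idx 3 -> match: F0=0 F1=0 F2=0 F3=3; commitIndex=0
Op 3: append 2 -> log_len=5
Op 4: append 1 -> log_len=6
Op 5: F0 acks idx 3 -> match: F0=3 F1=0 F2=0 F3=3; commitIndex=3
Op 6: F0 acks idx 6 -> match: F0=6 F1=0 F2=0 F3=3; commitIndex=3
Op 7: F2 acks idx 3 -> match: F0=6 F1=0 F2=3 F3=3; commitIndex=3
Op 8: append 3 -> log_len=9

Answer: 3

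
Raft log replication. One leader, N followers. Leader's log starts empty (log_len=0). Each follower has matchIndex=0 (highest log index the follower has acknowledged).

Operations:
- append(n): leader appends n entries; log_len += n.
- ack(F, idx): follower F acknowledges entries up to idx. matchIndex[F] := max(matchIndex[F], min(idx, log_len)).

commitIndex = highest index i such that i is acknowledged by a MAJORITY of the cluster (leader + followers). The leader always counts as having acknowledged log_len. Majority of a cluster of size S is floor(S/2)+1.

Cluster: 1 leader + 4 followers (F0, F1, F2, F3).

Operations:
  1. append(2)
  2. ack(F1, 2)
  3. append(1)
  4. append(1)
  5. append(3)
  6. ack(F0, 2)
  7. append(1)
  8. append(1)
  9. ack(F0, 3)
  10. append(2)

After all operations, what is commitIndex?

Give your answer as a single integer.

Op 1: append 2 -> log_len=2
Op 2: F1 acks idx 2 -> match: F0=0 F1=2 F2=0 F3=0; commitIndex=0
Op 3: append 1 -> log_len=3
Op 4: append 1 -> log_len=4
Op 5: append 3 -> log_len=7
Op 6: F0 acks idx 2 -> match: F0=2 F1=2 F2=0 F3=0; commitIndex=2
Op 7: append 1 -> log_len=8
Op 8: append 1 -> log_len=9
Op 9: F0 acks idx 3 -> match: F0=3 F1=2 F2=0 F3=0; commitIndex=2
Op 10: append 2 -> log_len=11

Answer: 2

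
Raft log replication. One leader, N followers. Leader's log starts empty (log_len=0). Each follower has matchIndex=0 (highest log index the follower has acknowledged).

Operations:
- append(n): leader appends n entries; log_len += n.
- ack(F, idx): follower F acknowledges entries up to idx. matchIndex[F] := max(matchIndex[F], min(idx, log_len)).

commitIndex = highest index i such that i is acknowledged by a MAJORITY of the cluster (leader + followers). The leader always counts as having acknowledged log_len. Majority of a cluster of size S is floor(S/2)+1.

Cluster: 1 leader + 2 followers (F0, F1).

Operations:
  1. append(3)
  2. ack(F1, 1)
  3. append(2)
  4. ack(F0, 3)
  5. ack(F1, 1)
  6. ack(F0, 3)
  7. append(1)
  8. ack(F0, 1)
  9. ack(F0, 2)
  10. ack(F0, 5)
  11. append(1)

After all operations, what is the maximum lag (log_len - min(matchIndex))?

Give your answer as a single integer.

Answer: 6

Derivation:
Op 1: append 3 -> log_len=3
Op 2: F1 acks idx 1 -> match: F0=0 F1=1; commitIndex=1
Op 3: append 2 -> log_len=5
Op 4: F0 acks idx 3 -> match: F0=3 F1=1; commitIndex=3
Op 5: F1 acks idx 1 -> match: F0=3 F1=1; commitIndex=3
Op 6: F0 acks idx 3 -> match: F0=3 F1=1; commitIndex=3
Op 7: append 1 -> log_len=6
Op 8: F0 acks idx 1 -> match: F0=3 F1=1; commitIndex=3
Op 9: F0 acks idx 2 -> match: F0=3 F1=1; commitIndex=3
Op 10: F0 acks idx 5 -> match: F0=5 F1=1; commitIndex=5
Op 11: append 1 -> log_len=7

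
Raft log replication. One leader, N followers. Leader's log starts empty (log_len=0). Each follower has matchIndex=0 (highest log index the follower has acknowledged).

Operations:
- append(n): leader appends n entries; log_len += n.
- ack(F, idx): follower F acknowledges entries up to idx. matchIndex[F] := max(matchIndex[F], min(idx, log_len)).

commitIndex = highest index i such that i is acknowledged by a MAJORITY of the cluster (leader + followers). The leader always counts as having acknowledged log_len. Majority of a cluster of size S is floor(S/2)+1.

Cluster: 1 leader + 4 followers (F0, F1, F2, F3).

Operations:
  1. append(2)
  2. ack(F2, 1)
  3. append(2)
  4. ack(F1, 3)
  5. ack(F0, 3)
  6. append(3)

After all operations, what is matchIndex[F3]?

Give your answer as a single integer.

Answer: 0

Derivation:
Op 1: append 2 -> log_len=2
Op 2: F2 acks idx 1 -> match: F0=0 F1=0 F2=1 F3=0; commitIndex=0
Op 3: append 2 -> log_len=4
Op 4: F1 acks idx 3 -> match: F0=0 F1=3 F2=1 F3=0; commitIndex=1
Op 5: F0 acks idx 3 -> match: F0=3 F1=3 F2=1 F3=0; commitIndex=3
Op 6: append 3 -> log_len=7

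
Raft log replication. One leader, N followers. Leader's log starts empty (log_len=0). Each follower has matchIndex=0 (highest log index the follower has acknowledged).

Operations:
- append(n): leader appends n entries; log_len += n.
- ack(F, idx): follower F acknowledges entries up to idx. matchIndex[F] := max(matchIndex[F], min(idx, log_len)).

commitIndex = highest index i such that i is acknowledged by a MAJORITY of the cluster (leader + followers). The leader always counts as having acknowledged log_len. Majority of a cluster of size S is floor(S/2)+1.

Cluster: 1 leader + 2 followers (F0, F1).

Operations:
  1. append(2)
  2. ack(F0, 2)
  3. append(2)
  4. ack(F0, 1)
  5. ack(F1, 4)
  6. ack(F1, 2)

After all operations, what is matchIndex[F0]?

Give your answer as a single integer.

Op 1: append 2 -> log_len=2
Op 2: F0 acks idx 2 -> match: F0=2 F1=0; commitIndex=2
Op 3: append 2 -> log_len=4
Op 4: F0 acks idx 1 -> match: F0=2 F1=0; commitIndex=2
Op 5: F1 acks idx 4 -> match: F0=2 F1=4; commitIndex=4
Op 6: F1 acks idx 2 -> match: F0=2 F1=4; commitIndex=4

Answer: 2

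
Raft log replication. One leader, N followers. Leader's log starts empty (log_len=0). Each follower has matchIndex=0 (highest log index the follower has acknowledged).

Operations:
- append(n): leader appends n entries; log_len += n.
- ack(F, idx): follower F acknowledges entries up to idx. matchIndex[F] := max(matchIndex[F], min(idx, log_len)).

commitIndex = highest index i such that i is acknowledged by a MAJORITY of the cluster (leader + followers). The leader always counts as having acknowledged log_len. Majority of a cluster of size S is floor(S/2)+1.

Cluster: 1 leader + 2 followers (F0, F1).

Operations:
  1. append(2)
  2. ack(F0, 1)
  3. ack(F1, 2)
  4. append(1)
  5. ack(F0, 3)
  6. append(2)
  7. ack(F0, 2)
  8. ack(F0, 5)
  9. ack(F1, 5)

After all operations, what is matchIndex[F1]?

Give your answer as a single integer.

Answer: 5

Derivation:
Op 1: append 2 -> log_len=2
Op 2: F0 acks idx 1 -> match: F0=1 F1=0; commitIndex=1
Op 3: F1 acks idx 2 -> match: F0=1 F1=2; commitIndex=2
Op 4: append 1 -> log_len=3
Op 5: F0 acks idx 3 -> match: F0=3 F1=2; commitIndex=3
Op 6: append 2 -> log_len=5
Op 7: F0 acks idx 2 -> match: F0=3 F1=2; commitIndex=3
Op 8: F0 acks idx 5 -> match: F0=5 F1=2; commitIndex=5
Op 9: F1 acks idx 5 -> match: F0=5 F1=5; commitIndex=5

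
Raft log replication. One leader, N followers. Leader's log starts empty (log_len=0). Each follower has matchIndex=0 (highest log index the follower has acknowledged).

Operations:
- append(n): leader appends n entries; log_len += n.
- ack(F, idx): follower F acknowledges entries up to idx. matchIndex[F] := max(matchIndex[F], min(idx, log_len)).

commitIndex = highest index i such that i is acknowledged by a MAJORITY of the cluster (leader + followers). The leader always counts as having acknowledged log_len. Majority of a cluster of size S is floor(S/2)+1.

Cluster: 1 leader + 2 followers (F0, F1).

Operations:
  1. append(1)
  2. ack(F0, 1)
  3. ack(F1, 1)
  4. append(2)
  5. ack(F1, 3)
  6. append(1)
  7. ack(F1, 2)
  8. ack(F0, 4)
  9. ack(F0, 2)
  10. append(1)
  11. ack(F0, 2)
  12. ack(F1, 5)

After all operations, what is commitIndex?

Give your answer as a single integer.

Answer: 5

Derivation:
Op 1: append 1 -> log_len=1
Op 2: F0 acks idx 1 -> match: F0=1 F1=0; commitIndex=1
Op 3: F1 acks idx 1 -> match: F0=1 F1=1; commitIndex=1
Op 4: append 2 -> log_len=3
Op 5: F1 acks idx 3 -> match: F0=1 F1=3; commitIndex=3
Op 6: append 1 -> log_len=4
Op 7: F1 acks idx 2 -> match: F0=1 F1=3; commitIndex=3
Op 8: F0 acks idx 4 -> match: F0=4 F1=3; commitIndex=4
Op 9: F0 acks idx 2 -> match: F0=4 F1=3; commitIndex=4
Op 10: append 1 -> log_len=5
Op 11: F0 acks idx 2 -> match: F0=4 F1=3; commitIndex=4
Op 12: F1 acks idx 5 -> match: F0=4 F1=5; commitIndex=5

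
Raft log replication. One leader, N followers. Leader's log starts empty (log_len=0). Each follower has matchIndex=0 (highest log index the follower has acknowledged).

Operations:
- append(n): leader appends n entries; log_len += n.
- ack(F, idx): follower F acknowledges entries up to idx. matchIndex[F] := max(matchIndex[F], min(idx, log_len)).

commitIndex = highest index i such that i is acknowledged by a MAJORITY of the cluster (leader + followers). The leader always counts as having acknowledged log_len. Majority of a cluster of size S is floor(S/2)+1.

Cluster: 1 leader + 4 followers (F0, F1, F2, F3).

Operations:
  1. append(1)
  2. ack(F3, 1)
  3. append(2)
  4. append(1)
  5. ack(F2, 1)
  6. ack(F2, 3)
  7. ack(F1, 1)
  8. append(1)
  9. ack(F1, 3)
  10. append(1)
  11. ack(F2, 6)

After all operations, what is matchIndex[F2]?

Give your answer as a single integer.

Answer: 6

Derivation:
Op 1: append 1 -> log_len=1
Op 2: F3 acks idx 1 -> match: F0=0 F1=0 F2=0 F3=1; commitIndex=0
Op 3: append 2 -> log_len=3
Op 4: append 1 -> log_len=4
Op 5: F2 acks idx 1 -> match: F0=0 F1=0 F2=1 F3=1; commitIndex=1
Op 6: F2 acks idx 3 -> match: F0=0 F1=0 F2=3 F3=1; commitIndex=1
Op 7: F1 acks idx 1 -> match: F0=0 F1=1 F2=3 F3=1; commitIndex=1
Op 8: append 1 -> log_len=5
Op 9: F1 acks idx 3 -> match: F0=0 F1=3 F2=3 F3=1; commitIndex=3
Op 10: append 1 -> log_len=6
Op 11: F2 acks idx 6 -> match: F0=0 F1=3 F2=6 F3=1; commitIndex=3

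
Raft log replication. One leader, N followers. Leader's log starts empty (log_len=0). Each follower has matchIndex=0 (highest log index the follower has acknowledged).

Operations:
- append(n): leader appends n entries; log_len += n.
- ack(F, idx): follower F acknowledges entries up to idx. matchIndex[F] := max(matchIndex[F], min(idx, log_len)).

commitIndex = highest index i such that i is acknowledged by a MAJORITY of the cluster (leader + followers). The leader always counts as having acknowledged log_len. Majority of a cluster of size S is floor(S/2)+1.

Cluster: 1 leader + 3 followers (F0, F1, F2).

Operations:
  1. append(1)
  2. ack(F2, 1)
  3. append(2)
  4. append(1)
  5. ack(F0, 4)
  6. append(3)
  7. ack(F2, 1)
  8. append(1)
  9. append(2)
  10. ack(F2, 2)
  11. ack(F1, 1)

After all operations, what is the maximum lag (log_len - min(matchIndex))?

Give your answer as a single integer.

Answer: 9

Derivation:
Op 1: append 1 -> log_len=1
Op 2: F2 acks idx 1 -> match: F0=0 F1=0 F2=1; commitIndex=0
Op 3: append 2 -> log_len=3
Op 4: append 1 -> log_len=4
Op 5: F0 acks idx 4 -> match: F0=4 F1=0 F2=1; commitIndex=1
Op 6: append 3 -> log_len=7
Op 7: F2 acks idx 1 -> match: F0=4 F1=0 F2=1; commitIndex=1
Op 8: append 1 -> log_len=8
Op 9: append 2 -> log_len=10
Op 10: F2 acks idx 2 -> match: F0=4 F1=0 F2=2; commitIndex=2
Op 11: F1 acks idx 1 -> match: F0=4 F1=1 F2=2; commitIndex=2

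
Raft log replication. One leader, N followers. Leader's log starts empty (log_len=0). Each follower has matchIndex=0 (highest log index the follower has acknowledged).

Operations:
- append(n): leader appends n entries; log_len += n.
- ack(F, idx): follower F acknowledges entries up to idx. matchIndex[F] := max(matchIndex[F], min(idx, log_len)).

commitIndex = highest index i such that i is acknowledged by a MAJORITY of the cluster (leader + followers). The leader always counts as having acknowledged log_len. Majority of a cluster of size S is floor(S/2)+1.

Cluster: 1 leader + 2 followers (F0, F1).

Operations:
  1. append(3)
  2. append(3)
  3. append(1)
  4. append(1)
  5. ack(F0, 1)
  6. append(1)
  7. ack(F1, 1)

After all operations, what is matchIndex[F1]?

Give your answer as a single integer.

Op 1: append 3 -> log_len=3
Op 2: append 3 -> log_len=6
Op 3: append 1 -> log_len=7
Op 4: append 1 -> log_len=8
Op 5: F0 acks idx 1 -> match: F0=1 F1=0; commitIndex=1
Op 6: append 1 -> log_len=9
Op 7: F1 acks idx 1 -> match: F0=1 F1=1; commitIndex=1

Answer: 1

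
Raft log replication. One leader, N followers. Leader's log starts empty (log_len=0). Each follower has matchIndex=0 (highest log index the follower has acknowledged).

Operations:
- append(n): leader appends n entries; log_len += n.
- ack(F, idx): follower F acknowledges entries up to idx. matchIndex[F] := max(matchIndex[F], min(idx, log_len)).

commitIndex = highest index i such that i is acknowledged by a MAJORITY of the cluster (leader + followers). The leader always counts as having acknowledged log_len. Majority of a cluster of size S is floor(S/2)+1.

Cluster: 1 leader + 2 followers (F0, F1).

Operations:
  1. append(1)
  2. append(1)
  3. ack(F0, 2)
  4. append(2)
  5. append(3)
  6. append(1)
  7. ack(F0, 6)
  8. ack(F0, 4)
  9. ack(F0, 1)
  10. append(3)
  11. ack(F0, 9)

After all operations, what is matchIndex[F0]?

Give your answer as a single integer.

Answer: 9

Derivation:
Op 1: append 1 -> log_len=1
Op 2: append 1 -> log_len=2
Op 3: F0 acks idx 2 -> match: F0=2 F1=0; commitIndex=2
Op 4: append 2 -> log_len=4
Op 5: append 3 -> log_len=7
Op 6: append 1 -> log_len=8
Op 7: F0 acks idx 6 -> match: F0=6 F1=0; commitIndex=6
Op 8: F0 acks idx 4 -> match: F0=6 F1=0; commitIndex=6
Op 9: F0 acks idx 1 -> match: F0=6 F1=0; commitIndex=6
Op 10: append 3 -> log_len=11
Op 11: F0 acks idx 9 -> match: F0=9 F1=0; commitIndex=9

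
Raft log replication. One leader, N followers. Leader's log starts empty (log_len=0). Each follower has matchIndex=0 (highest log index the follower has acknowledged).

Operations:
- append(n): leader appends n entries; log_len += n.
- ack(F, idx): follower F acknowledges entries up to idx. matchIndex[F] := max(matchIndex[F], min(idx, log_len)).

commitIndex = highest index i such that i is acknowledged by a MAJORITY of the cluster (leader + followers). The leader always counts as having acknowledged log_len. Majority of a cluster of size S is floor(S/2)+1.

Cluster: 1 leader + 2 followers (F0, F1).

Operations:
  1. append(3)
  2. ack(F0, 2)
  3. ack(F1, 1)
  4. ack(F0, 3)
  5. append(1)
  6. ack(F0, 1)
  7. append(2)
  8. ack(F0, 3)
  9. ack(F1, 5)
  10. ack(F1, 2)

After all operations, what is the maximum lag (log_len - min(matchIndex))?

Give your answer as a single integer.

Op 1: append 3 -> log_len=3
Op 2: F0 acks idx 2 -> match: F0=2 F1=0; commitIndex=2
Op 3: F1 acks idx 1 -> match: F0=2 F1=1; commitIndex=2
Op 4: F0 acks idx 3 -> match: F0=3 F1=1; commitIndex=3
Op 5: append 1 -> log_len=4
Op 6: F0 acks idx 1 -> match: F0=3 F1=1; commitIndex=3
Op 7: append 2 -> log_len=6
Op 8: F0 acks idx 3 -> match: F0=3 F1=1; commitIndex=3
Op 9: F1 acks idx 5 -> match: F0=3 F1=5; commitIndex=5
Op 10: F1 acks idx 2 -> match: F0=3 F1=5; commitIndex=5

Answer: 3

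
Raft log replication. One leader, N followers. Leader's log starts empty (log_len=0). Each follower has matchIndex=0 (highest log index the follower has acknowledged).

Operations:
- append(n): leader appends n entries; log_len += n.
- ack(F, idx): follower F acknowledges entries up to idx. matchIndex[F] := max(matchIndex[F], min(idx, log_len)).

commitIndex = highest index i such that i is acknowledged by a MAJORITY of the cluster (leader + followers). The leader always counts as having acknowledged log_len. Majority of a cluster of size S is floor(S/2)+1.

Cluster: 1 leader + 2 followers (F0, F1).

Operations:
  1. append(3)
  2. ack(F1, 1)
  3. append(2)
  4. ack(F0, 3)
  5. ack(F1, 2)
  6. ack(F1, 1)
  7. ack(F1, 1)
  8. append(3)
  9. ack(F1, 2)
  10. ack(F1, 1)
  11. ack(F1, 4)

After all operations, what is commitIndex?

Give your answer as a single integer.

Answer: 4

Derivation:
Op 1: append 3 -> log_len=3
Op 2: F1 acks idx 1 -> match: F0=0 F1=1; commitIndex=1
Op 3: append 2 -> log_len=5
Op 4: F0 acks idx 3 -> match: F0=3 F1=1; commitIndex=3
Op 5: F1 acks idx 2 -> match: F0=3 F1=2; commitIndex=3
Op 6: F1 acks idx 1 -> match: F0=3 F1=2; commitIndex=3
Op 7: F1 acks idx 1 -> match: F0=3 F1=2; commitIndex=3
Op 8: append 3 -> log_len=8
Op 9: F1 acks idx 2 -> match: F0=3 F1=2; commitIndex=3
Op 10: F1 acks idx 1 -> match: F0=3 F1=2; commitIndex=3
Op 11: F1 acks idx 4 -> match: F0=3 F1=4; commitIndex=4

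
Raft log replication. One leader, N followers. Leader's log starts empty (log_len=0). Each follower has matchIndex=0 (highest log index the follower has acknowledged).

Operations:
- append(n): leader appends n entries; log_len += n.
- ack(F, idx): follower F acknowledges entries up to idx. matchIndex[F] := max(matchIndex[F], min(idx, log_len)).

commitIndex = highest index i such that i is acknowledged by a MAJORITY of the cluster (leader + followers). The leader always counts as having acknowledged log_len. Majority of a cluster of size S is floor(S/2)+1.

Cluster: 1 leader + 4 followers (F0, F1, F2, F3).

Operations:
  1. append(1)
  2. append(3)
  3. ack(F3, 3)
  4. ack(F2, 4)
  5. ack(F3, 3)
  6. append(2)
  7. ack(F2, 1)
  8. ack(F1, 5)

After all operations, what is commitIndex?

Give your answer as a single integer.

Answer: 4

Derivation:
Op 1: append 1 -> log_len=1
Op 2: append 3 -> log_len=4
Op 3: F3 acks idx 3 -> match: F0=0 F1=0 F2=0 F3=3; commitIndex=0
Op 4: F2 acks idx 4 -> match: F0=0 F1=0 F2=4 F3=3; commitIndex=3
Op 5: F3 acks idx 3 -> match: F0=0 F1=0 F2=4 F3=3; commitIndex=3
Op 6: append 2 -> log_len=6
Op 7: F2 acks idx 1 -> match: F0=0 F1=0 F2=4 F3=3; commitIndex=3
Op 8: F1 acks idx 5 -> match: F0=0 F1=5 F2=4 F3=3; commitIndex=4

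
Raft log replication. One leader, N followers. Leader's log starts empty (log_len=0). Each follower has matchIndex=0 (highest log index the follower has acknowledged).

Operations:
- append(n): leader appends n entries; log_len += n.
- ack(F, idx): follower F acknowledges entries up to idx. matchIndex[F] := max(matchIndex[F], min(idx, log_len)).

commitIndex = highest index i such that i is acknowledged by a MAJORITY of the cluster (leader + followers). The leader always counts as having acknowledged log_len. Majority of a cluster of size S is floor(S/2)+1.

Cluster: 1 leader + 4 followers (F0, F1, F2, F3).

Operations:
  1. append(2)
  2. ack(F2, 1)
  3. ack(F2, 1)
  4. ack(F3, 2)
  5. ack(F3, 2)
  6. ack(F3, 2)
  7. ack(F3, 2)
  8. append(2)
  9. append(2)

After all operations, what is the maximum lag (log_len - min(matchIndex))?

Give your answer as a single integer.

Op 1: append 2 -> log_len=2
Op 2: F2 acks idx 1 -> match: F0=0 F1=0 F2=1 F3=0; commitIndex=0
Op 3: F2 acks idx 1 -> match: F0=0 F1=0 F2=1 F3=0; commitIndex=0
Op 4: F3 acks idx 2 -> match: F0=0 F1=0 F2=1 F3=2; commitIndex=1
Op 5: F3 acks idx 2 -> match: F0=0 F1=0 F2=1 F3=2; commitIndex=1
Op 6: F3 acks idx 2 -> match: F0=0 F1=0 F2=1 F3=2; commitIndex=1
Op 7: F3 acks idx 2 -> match: F0=0 F1=0 F2=1 F3=2; commitIndex=1
Op 8: append 2 -> log_len=4
Op 9: append 2 -> log_len=6

Answer: 6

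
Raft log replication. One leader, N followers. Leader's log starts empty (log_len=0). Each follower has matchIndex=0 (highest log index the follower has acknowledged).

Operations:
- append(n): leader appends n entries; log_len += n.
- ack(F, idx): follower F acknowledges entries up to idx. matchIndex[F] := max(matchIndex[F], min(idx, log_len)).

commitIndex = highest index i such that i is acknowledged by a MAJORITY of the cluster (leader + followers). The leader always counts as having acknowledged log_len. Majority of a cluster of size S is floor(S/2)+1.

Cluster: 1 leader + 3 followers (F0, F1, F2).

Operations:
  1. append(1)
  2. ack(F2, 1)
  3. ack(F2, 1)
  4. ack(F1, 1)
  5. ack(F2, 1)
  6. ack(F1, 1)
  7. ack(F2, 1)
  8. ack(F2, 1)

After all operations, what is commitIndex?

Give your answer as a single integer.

Answer: 1

Derivation:
Op 1: append 1 -> log_len=1
Op 2: F2 acks idx 1 -> match: F0=0 F1=0 F2=1; commitIndex=0
Op 3: F2 acks idx 1 -> match: F0=0 F1=0 F2=1; commitIndex=0
Op 4: F1 acks idx 1 -> match: F0=0 F1=1 F2=1; commitIndex=1
Op 5: F2 acks idx 1 -> match: F0=0 F1=1 F2=1; commitIndex=1
Op 6: F1 acks idx 1 -> match: F0=0 F1=1 F2=1; commitIndex=1
Op 7: F2 acks idx 1 -> match: F0=0 F1=1 F2=1; commitIndex=1
Op 8: F2 acks idx 1 -> match: F0=0 F1=1 F2=1; commitIndex=1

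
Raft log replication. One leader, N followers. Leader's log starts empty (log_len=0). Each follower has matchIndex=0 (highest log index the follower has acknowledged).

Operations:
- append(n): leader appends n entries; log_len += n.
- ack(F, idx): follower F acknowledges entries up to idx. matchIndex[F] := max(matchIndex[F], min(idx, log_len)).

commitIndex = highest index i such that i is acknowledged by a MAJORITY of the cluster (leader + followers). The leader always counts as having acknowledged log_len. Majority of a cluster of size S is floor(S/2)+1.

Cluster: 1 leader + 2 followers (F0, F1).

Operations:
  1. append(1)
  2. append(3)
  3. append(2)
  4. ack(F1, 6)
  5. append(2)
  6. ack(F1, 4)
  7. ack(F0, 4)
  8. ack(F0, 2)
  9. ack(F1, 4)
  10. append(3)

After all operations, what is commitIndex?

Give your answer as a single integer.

Answer: 6

Derivation:
Op 1: append 1 -> log_len=1
Op 2: append 3 -> log_len=4
Op 3: append 2 -> log_len=6
Op 4: F1 acks idx 6 -> match: F0=0 F1=6; commitIndex=6
Op 5: append 2 -> log_len=8
Op 6: F1 acks idx 4 -> match: F0=0 F1=6; commitIndex=6
Op 7: F0 acks idx 4 -> match: F0=4 F1=6; commitIndex=6
Op 8: F0 acks idx 2 -> match: F0=4 F1=6; commitIndex=6
Op 9: F1 acks idx 4 -> match: F0=4 F1=6; commitIndex=6
Op 10: append 3 -> log_len=11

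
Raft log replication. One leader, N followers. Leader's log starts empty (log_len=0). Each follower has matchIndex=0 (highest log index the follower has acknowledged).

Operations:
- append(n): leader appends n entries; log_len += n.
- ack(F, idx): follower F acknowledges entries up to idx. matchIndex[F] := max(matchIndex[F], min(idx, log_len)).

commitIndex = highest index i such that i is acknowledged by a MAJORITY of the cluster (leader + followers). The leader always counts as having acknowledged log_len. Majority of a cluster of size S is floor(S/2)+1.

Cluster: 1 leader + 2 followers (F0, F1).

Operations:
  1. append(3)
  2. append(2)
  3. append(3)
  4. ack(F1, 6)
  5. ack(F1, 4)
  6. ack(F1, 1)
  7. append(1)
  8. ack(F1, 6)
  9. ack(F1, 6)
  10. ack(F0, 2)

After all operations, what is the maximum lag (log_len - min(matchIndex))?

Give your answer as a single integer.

Op 1: append 3 -> log_len=3
Op 2: append 2 -> log_len=5
Op 3: append 3 -> log_len=8
Op 4: F1 acks idx 6 -> match: F0=0 F1=6; commitIndex=6
Op 5: F1 acks idx 4 -> match: F0=0 F1=6; commitIndex=6
Op 6: F1 acks idx 1 -> match: F0=0 F1=6; commitIndex=6
Op 7: append 1 -> log_len=9
Op 8: F1 acks idx 6 -> match: F0=0 F1=6; commitIndex=6
Op 9: F1 acks idx 6 -> match: F0=0 F1=6; commitIndex=6
Op 10: F0 acks idx 2 -> match: F0=2 F1=6; commitIndex=6

Answer: 7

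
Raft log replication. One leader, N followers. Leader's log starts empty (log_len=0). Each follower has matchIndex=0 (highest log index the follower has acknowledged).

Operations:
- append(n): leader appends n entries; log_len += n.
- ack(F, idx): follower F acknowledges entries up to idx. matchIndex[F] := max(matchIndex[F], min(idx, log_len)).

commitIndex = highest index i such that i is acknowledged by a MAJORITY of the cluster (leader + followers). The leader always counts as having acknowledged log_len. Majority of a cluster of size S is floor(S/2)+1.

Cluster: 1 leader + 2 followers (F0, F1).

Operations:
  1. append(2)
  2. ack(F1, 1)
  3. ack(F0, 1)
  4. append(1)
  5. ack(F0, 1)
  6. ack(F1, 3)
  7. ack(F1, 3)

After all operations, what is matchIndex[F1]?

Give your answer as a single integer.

Answer: 3

Derivation:
Op 1: append 2 -> log_len=2
Op 2: F1 acks idx 1 -> match: F0=0 F1=1; commitIndex=1
Op 3: F0 acks idx 1 -> match: F0=1 F1=1; commitIndex=1
Op 4: append 1 -> log_len=3
Op 5: F0 acks idx 1 -> match: F0=1 F1=1; commitIndex=1
Op 6: F1 acks idx 3 -> match: F0=1 F1=3; commitIndex=3
Op 7: F1 acks idx 3 -> match: F0=1 F1=3; commitIndex=3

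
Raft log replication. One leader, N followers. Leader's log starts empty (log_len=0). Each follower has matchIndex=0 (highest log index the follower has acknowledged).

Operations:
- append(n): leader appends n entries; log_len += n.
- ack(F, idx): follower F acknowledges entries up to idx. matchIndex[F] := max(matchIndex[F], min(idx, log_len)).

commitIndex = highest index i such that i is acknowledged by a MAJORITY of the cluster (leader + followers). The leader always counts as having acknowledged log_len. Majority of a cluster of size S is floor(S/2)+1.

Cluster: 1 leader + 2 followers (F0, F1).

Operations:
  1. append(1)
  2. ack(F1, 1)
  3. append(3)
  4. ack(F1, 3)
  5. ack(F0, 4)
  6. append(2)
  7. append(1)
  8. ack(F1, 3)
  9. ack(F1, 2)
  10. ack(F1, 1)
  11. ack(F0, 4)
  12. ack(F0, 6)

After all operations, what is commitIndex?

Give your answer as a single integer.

Op 1: append 1 -> log_len=1
Op 2: F1 acks idx 1 -> match: F0=0 F1=1; commitIndex=1
Op 3: append 3 -> log_len=4
Op 4: F1 acks idx 3 -> match: F0=0 F1=3; commitIndex=3
Op 5: F0 acks idx 4 -> match: F0=4 F1=3; commitIndex=4
Op 6: append 2 -> log_len=6
Op 7: append 1 -> log_len=7
Op 8: F1 acks idx 3 -> match: F0=4 F1=3; commitIndex=4
Op 9: F1 acks idx 2 -> match: F0=4 F1=3; commitIndex=4
Op 10: F1 acks idx 1 -> match: F0=4 F1=3; commitIndex=4
Op 11: F0 acks idx 4 -> match: F0=4 F1=3; commitIndex=4
Op 12: F0 acks idx 6 -> match: F0=6 F1=3; commitIndex=6

Answer: 6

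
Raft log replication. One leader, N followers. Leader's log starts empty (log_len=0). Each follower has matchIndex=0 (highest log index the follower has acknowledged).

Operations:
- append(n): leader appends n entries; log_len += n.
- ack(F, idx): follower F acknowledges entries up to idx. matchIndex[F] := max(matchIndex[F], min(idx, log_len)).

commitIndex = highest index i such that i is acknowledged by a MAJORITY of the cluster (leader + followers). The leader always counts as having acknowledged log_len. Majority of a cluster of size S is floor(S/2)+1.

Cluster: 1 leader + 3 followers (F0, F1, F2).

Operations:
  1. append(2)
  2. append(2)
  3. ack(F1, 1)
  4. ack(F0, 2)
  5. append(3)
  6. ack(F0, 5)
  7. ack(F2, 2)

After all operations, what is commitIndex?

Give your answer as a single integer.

Op 1: append 2 -> log_len=2
Op 2: append 2 -> log_len=4
Op 3: F1 acks idx 1 -> match: F0=0 F1=1 F2=0; commitIndex=0
Op 4: F0 acks idx 2 -> match: F0=2 F1=1 F2=0; commitIndex=1
Op 5: append 3 -> log_len=7
Op 6: F0 acks idx 5 -> match: F0=5 F1=1 F2=0; commitIndex=1
Op 7: F2 acks idx 2 -> match: F0=5 F1=1 F2=2; commitIndex=2

Answer: 2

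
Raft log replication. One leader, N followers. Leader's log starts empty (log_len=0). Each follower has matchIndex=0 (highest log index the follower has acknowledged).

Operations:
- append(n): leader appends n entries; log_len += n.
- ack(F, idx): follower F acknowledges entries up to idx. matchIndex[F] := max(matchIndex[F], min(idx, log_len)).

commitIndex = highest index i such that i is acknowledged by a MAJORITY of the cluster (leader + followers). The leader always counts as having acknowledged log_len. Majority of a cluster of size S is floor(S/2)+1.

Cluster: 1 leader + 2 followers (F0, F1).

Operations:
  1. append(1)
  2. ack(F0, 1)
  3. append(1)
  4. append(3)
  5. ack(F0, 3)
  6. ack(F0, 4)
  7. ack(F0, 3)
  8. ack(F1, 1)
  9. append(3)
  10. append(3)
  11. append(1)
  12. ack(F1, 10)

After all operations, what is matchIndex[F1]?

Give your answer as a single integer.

Answer: 10

Derivation:
Op 1: append 1 -> log_len=1
Op 2: F0 acks idx 1 -> match: F0=1 F1=0; commitIndex=1
Op 3: append 1 -> log_len=2
Op 4: append 3 -> log_len=5
Op 5: F0 acks idx 3 -> match: F0=3 F1=0; commitIndex=3
Op 6: F0 acks idx 4 -> match: F0=4 F1=0; commitIndex=4
Op 7: F0 acks idx 3 -> match: F0=4 F1=0; commitIndex=4
Op 8: F1 acks idx 1 -> match: F0=4 F1=1; commitIndex=4
Op 9: append 3 -> log_len=8
Op 10: append 3 -> log_len=11
Op 11: append 1 -> log_len=12
Op 12: F1 acks idx 10 -> match: F0=4 F1=10; commitIndex=10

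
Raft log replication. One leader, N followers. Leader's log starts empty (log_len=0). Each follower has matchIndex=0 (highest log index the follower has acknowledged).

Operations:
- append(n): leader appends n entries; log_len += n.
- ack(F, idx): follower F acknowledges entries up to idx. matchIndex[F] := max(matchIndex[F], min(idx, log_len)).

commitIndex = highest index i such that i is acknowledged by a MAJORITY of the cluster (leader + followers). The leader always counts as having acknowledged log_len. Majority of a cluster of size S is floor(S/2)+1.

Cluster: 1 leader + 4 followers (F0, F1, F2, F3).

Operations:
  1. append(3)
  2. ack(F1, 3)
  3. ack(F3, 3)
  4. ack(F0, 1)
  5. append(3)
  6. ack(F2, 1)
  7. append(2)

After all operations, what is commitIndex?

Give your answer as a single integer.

Answer: 3

Derivation:
Op 1: append 3 -> log_len=3
Op 2: F1 acks idx 3 -> match: F0=0 F1=3 F2=0 F3=0; commitIndex=0
Op 3: F3 acks idx 3 -> match: F0=0 F1=3 F2=0 F3=3; commitIndex=3
Op 4: F0 acks idx 1 -> match: F0=1 F1=3 F2=0 F3=3; commitIndex=3
Op 5: append 3 -> log_len=6
Op 6: F2 acks idx 1 -> match: F0=1 F1=3 F2=1 F3=3; commitIndex=3
Op 7: append 2 -> log_len=8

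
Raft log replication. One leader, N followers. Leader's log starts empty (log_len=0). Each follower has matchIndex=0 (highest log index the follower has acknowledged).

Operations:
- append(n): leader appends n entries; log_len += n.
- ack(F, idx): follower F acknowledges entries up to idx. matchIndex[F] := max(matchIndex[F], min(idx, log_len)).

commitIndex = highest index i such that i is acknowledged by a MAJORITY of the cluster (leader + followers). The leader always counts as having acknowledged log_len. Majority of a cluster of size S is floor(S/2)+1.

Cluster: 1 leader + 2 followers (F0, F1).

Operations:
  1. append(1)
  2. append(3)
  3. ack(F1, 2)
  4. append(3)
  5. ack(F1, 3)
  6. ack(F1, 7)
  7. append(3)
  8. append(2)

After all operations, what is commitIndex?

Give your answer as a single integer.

Op 1: append 1 -> log_len=1
Op 2: append 3 -> log_len=4
Op 3: F1 acks idx 2 -> match: F0=0 F1=2; commitIndex=2
Op 4: append 3 -> log_len=7
Op 5: F1 acks idx 3 -> match: F0=0 F1=3; commitIndex=3
Op 6: F1 acks idx 7 -> match: F0=0 F1=7; commitIndex=7
Op 7: append 3 -> log_len=10
Op 8: append 2 -> log_len=12

Answer: 7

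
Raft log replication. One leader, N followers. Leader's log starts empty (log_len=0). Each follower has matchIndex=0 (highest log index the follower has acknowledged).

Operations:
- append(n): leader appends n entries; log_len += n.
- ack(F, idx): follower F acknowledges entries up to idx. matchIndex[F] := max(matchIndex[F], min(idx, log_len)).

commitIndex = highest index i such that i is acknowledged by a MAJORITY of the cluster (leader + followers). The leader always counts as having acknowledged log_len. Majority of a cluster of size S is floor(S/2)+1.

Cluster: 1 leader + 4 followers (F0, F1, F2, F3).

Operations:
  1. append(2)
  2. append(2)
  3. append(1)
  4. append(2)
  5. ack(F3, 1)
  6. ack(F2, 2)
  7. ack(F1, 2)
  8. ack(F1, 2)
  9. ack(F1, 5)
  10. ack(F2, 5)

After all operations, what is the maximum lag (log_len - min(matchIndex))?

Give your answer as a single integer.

Answer: 7

Derivation:
Op 1: append 2 -> log_len=2
Op 2: append 2 -> log_len=4
Op 3: append 1 -> log_len=5
Op 4: append 2 -> log_len=7
Op 5: F3 acks idx 1 -> match: F0=0 F1=0 F2=0 F3=1; commitIndex=0
Op 6: F2 acks idx 2 -> match: F0=0 F1=0 F2=2 F3=1; commitIndex=1
Op 7: F1 acks idx 2 -> match: F0=0 F1=2 F2=2 F3=1; commitIndex=2
Op 8: F1 acks idx 2 -> match: F0=0 F1=2 F2=2 F3=1; commitIndex=2
Op 9: F1 acks idx 5 -> match: F0=0 F1=5 F2=2 F3=1; commitIndex=2
Op 10: F2 acks idx 5 -> match: F0=0 F1=5 F2=5 F3=1; commitIndex=5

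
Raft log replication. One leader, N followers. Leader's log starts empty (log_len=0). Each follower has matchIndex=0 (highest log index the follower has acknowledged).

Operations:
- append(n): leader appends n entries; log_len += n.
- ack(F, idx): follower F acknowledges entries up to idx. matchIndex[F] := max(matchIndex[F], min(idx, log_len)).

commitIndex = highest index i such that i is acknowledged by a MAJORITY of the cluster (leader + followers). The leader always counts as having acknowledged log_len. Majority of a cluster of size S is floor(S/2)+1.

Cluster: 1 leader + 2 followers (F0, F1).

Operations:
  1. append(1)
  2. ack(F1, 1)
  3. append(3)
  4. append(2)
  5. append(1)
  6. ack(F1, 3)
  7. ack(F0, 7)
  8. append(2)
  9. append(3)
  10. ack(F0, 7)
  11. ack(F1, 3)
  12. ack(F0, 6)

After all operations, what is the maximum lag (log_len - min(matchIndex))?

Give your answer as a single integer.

Op 1: append 1 -> log_len=1
Op 2: F1 acks idx 1 -> match: F0=0 F1=1; commitIndex=1
Op 3: append 3 -> log_len=4
Op 4: append 2 -> log_len=6
Op 5: append 1 -> log_len=7
Op 6: F1 acks idx 3 -> match: F0=0 F1=3; commitIndex=3
Op 7: F0 acks idx 7 -> match: F0=7 F1=3; commitIndex=7
Op 8: append 2 -> log_len=9
Op 9: append 3 -> log_len=12
Op 10: F0 acks idx 7 -> match: F0=7 F1=3; commitIndex=7
Op 11: F1 acks idx 3 -> match: F0=7 F1=3; commitIndex=7
Op 12: F0 acks idx 6 -> match: F0=7 F1=3; commitIndex=7

Answer: 9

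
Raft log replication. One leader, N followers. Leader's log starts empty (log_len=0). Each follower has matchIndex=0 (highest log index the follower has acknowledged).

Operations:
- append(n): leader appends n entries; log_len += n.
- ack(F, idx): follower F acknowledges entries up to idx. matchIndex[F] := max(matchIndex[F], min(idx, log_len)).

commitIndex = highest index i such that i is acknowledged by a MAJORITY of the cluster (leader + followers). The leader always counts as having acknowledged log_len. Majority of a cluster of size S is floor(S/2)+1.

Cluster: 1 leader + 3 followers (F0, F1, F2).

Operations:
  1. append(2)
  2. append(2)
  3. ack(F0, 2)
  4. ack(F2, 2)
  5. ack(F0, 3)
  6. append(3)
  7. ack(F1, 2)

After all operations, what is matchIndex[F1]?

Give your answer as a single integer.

Answer: 2

Derivation:
Op 1: append 2 -> log_len=2
Op 2: append 2 -> log_len=4
Op 3: F0 acks idx 2 -> match: F0=2 F1=0 F2=0; commitIndex=0
Op 4: F2 acks idx 2 -> match: F0=2 F1=0 F2=2; commitIndex=2
Op 5: F0 acks idx 3 -> match: F0=3 F1=0 F2=2; commitIndex=2
Op 6: append 3 -> log_len=7
Op 7: F1 acks idx 2 -> match: F0=3 F1=2 F2=2; commitIndex=2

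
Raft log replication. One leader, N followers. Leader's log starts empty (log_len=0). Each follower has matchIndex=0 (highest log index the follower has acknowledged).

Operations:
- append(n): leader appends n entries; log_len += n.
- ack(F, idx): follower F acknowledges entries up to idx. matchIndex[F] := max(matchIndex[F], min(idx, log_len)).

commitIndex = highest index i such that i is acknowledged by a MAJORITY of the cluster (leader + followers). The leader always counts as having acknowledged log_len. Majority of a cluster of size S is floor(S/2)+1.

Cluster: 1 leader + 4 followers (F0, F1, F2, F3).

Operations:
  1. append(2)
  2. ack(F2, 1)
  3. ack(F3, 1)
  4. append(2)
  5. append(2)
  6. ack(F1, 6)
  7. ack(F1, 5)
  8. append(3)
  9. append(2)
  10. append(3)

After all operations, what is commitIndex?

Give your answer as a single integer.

Op 1: append 2 -> log_len=2
Op 2: F2 acks idx 1 -> match: F0=0 F1=0 F2=1 F3=0; commitIndex=0
Op 3: F3 acks idx 1 -> match: F0=0 F1=0 F2=1 F3=1; commitIndex=1
Op 4: append 2 -> log_len=4
Op 5: append 2 -> log_len=6
Op 6: F1 acks idx 6 -> match: F0=0 F1=6 F2=1 F3=1; commitIndex=1
Op 7: F1 acks idx 5 -> match: F0=0 F1=6 F2=1 F3=1; commitIndex=1
Op 8: append 3 -> log_len=9
Op 9: append 2 -> log_len=11
Op 10: append 3 -> log_len=14

Answer: 1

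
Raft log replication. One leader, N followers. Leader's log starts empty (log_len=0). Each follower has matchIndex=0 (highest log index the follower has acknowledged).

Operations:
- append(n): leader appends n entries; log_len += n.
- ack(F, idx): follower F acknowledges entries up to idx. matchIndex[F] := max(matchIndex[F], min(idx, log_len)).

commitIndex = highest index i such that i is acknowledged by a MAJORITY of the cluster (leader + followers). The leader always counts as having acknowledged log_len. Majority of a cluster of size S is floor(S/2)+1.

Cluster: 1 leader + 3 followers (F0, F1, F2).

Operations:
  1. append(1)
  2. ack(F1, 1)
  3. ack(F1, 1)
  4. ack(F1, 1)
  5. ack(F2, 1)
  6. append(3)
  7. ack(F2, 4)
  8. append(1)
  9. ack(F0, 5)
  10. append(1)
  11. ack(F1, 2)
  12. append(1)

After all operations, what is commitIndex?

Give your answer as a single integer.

Op 1: append 1 -> log_len=1
Op 2: F1 acks idx 1 -> match: F0=0 F1=1 F2=0; commitIndex=0
Op 3: F1 acks idx 1 -> match: F0=0 F1=1 F2=0; commitIndex=0
Op 4: F1 acks idx 1 -> match: F0=0 F1=1 F2=0; commitIndex=0
Op 5: F2 acks idx 1 -> match: F0=0 F1=1 F2=1; commitIndex=1
Op 6: append 3 -> log_len=4
Op 7: F2 acks idx 4 -> match: F0=0 F1=1 F2=4; commitIndex=1
Op 8: append 1 -> log_len=5
Op 9: F0 acks idx 5 -> match: F0=5 F1=1 F2=4; commitIndex=4
Op 10: append 1 -> log_len=6
Op 11: F1 acks idx 2 -> match: F0=5 F1=2 F2=4; commitIndex=4
Op 12: append 1 -> log_len=7

Answer: 4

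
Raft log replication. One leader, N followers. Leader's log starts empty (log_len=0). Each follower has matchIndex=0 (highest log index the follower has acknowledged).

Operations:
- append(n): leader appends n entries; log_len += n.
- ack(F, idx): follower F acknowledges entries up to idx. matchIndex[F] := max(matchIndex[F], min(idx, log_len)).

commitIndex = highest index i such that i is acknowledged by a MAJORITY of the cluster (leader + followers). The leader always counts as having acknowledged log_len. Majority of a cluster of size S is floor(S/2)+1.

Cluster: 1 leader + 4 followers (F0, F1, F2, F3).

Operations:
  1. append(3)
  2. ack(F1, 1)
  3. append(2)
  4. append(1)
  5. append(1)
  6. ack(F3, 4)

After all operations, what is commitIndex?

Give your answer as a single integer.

Answer: 1

Derivation:
Op 1: append 3 -> log_len=3
Op 2: F1 acks idx 1 -> match: F0=0 F1=1 F2=0 F3=0; commitIndex=0
Op 3: append 2 -> log_len=5
Op 4: append 1 -> log_len=6
Op 5: append 1 -> log_len=7
Op 6: F3 acks idx 4 -> match: F0=0 F1=1 F2=0 F3=4; commitIndex=1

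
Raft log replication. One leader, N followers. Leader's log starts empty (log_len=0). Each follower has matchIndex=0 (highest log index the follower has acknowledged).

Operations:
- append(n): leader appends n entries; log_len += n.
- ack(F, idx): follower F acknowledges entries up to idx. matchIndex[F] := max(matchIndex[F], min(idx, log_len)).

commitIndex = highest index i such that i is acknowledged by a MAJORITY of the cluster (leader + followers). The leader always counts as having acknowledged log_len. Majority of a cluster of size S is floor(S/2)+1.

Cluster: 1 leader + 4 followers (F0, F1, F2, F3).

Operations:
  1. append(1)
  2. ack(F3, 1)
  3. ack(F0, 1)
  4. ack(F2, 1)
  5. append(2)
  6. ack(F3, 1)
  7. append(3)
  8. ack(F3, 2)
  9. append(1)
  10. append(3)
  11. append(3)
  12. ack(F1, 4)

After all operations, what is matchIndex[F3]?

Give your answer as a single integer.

Op 1: append 1 -> log_len=1
Op 2: F3 acks idx 1 -> match: F0=0 F1=0 F2=0 F3=1; commitIndex=0
Op 3: F0 acks idx 1 -> match: F0=1 F1=0 F2=0 F3=1; commitIndex=1
Op 4: F2 acks idx 1 -> match: F0=1 F1=0 F2=1 F3=1; commitIndex=1
Op 5: append 2 -> log_len=3
Op 6: F3 acks idx 1 -> match: F0=1 F1=0 F2=1 F3=1; commitIndex=1
Op 7: append 3 -> log_len=6
Op 8: F3 acks idx 2 -> match: F0=1 F1=0 F2=1 F3=2; commitIndex=1
Op 9: append 1 -> log_len=7
Op 10: append 3 -> log_len=10
Op 11: append 3 -> log_len=13
Op 12: F1 acks idx 4 -> match: F0=1 F1=4 F2=1 F3=2; commitIndex=2

Answer: 2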